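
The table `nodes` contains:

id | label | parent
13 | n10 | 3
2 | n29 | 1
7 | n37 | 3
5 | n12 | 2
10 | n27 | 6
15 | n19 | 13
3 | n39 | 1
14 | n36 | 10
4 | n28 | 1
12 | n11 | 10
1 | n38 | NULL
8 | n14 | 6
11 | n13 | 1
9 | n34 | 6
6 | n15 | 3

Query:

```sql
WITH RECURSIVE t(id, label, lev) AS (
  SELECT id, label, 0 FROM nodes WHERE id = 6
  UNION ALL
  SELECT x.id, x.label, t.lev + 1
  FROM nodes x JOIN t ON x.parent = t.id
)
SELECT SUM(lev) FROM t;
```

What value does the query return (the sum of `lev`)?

Base: id=6 (n15) at lev 0.
Iteration 1: rows with parent in {6} -> n14 (id 8, lev 1), n34 (id 9, lev 1), n27 (id 10, lev 1).
Iteration 2: rows with parent in {8,9,10} -> n11 (id 12, lev 2), n36 (id 14, lev 2).
Iteration 3: no rows with parent in {12,14}; recursion stops.
SUM(lev) = 0 + 1 + 1 + 1 + 2 + 2 = 7.

7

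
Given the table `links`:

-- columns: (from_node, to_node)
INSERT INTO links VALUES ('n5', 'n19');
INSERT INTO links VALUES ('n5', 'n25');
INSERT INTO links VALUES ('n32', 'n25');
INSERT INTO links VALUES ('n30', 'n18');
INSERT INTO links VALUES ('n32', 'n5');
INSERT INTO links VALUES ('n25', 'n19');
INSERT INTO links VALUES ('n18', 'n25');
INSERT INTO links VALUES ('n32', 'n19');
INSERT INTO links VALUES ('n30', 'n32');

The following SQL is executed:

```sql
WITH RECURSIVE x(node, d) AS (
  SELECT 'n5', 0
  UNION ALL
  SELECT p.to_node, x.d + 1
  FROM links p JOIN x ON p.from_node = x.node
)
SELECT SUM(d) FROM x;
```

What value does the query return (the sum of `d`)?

Base: (n5, d=0).
Iteration 1: edges from {n5} -> (n19, d=1), (n25, d=1).
Iteration 2: edges from {n19,n25} -> (n19, d=2).
Iteration 3: no outgoing edges from {n19}; recursion stops.
SUM(d) = 0 + 1 + 1 + 2 = 4.

4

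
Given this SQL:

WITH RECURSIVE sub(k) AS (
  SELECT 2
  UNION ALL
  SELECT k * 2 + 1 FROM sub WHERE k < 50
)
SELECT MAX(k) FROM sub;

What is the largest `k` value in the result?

95

Base: k=2.
Iteration 1: 2 < 50 holds -> k = 2 * 2 + 1 = 5.
Iteration 2: 5 < 50 holds -> k = 5 * 2 + 1 = 11.
Iteration 3: 11 < 50 holds -> k = 11 * 2 + 1 = 23.
Iteration 4: 23 < 50 holds -> k = 23 * 2 + 1 = 47.
Iteration 5: 47 < 50 holds -> k = 47 * 2 + 1 = 95.
Iteration 6: 95 < 50 fails; recursion stops.
k values: 2, 5, 11, 23, 47, 95; the maximum is 95.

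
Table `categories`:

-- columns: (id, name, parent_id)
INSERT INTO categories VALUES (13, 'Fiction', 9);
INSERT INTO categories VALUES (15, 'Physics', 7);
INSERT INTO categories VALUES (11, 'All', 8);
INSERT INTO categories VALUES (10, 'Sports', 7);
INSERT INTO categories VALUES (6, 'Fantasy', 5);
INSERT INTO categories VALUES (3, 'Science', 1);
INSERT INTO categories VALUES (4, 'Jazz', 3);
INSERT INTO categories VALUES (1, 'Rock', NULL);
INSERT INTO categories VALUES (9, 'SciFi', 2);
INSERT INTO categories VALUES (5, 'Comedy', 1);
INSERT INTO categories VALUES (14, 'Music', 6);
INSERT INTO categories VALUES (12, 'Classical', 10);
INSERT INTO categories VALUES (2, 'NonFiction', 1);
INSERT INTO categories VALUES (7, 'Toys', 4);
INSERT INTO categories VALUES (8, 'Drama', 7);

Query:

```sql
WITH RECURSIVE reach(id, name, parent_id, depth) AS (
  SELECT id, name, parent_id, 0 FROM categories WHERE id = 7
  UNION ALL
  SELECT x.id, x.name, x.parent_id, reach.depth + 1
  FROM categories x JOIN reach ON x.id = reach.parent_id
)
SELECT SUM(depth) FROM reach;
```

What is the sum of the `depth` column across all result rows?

Base: id=7 (Toys), parent_id=4, depth 0.
Iteration 1: join on id=4 -> Jazz (id 4, parent_id=3, depth 1).
Iteration 2: join on id=3 -> Science (id 3, parent_id=1, depth 2).
Iteration 3: join on id=1 -> Rock (id 1, parent_id=NULL, depth 3).
Iteration 4: parent_id is NULL; no match; recursion stops.
SUM(depth) = 0 + 1 + 2 + 3 = 6.

6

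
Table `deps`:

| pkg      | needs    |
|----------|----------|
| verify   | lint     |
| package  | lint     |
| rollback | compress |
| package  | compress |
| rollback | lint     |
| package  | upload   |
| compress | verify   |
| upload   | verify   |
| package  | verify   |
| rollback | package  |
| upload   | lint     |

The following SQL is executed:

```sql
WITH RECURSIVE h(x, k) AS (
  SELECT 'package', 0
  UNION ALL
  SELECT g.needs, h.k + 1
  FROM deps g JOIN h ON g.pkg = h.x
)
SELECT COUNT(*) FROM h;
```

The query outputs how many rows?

11

Base: (package, k=0).
Iteration 1: edges from {package} -> (compress, k=1), (lint, k=1), (upload, k=1), (verify, k=1).
Iteration 2: edges from {compress,lint,upload,verify} -> (lint, k=2) x2, (verify, k=2) x2. [UNION ALL keeps all 4 new rows, including repeats]
Iteration 3: edges from {lint,verify} -> (lint, k=3) x2. [UNION ALL keeps all 2 new rows, including repeats]
Iteration 4: no outgoing edges from {lint}; recursion stops.
Total rows emitted: 11.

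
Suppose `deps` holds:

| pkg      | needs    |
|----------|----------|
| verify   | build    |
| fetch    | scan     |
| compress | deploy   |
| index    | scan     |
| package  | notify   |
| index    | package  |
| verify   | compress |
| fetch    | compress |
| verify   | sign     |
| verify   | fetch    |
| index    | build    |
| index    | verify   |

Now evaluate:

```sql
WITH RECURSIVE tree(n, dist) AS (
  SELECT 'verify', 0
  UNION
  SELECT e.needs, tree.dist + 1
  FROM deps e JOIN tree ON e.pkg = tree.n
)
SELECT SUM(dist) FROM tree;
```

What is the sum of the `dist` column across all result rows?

13

Base: (verify, dist=0).
Iteration 1: edges from {verify} -> (build, dist=1), (compress, dist=1), (fetch, dist=1), (sign, dist=1).
Iteration 2: edges from {build,compress,fetch,sign} -> (compress, dist=2), (deploy, dist=2), (scan, dist=2).
Iteration 3: edges from {compress,deploy,scan} -> (deploy, dist=3).
Iteration 4: no outgoing edges from {deploy}; recursion stops.
SUM(dist) = 0 + 1 + 1 + 1 + 1 + 2 + 2 + 2 + 3 = 13.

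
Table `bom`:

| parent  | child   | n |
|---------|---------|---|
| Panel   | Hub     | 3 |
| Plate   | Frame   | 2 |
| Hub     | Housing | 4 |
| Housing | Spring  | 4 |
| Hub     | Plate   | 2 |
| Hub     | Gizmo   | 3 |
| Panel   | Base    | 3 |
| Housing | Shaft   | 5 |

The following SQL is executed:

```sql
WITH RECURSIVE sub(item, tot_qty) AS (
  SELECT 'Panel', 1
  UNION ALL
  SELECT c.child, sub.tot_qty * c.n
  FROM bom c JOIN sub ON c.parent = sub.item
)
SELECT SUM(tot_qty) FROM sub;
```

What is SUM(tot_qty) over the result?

Base: (Panel, tot_qty=1).
Iteration 1: components of {Panel} -> Base = 1*3 = 3, Hub = 1*3 = 3.
Iteration 2: components of {Base,Hub} -> Gizmo = 3*3 = 9, Housing = 3*4 = 12, Plate = 3*2 = 6.
Iteration 3: components of {Gizmo,Housing,Plate} -> Frame = 6*2 = 12, Shaft = 12*5 = 60, Spring = 12*4 = 48.
Iteration 4: no further components; recursion stops.
SUM(tot_qty) = 1 + 3 + 3 + 9 + 12 + 6 + 60 + 48 + 12 = 154.

154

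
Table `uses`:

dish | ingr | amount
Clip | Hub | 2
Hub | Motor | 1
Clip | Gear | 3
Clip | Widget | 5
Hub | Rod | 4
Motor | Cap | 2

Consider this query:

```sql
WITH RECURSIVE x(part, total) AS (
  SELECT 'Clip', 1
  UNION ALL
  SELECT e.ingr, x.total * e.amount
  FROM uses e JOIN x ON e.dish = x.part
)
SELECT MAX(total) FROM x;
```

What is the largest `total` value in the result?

Base: (Clip, total=1).
Iteration 1: components of {Clip} -> Gear = 1*3 = 3, Hub = 1*2 = 2, Widget = 1*5 = 5.
Iteration 2: components of {Gear,Hub,Widget} -> Motor = 2*1 = 2, Rod = 2*4 = 8.
Iteration 3: components of {Motor,Rod} -> Cap = 2*2 = 4.
Iteration 4: no further components; recursion stops.
total values: 1, 2, 3, 5, 2, 8, 4; the maximum is 8.

8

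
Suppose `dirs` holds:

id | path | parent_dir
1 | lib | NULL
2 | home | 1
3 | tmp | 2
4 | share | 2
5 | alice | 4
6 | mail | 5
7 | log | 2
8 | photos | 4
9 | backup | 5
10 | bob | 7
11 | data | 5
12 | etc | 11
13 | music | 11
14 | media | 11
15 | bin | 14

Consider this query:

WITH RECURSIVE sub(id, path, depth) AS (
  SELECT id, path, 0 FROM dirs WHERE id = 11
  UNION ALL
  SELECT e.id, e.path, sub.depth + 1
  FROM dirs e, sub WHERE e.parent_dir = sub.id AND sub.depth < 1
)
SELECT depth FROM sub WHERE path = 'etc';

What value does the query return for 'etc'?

Base: id=11 (data) at depth 0.
Iteration 1: rows with parent_dir in {11} -> etc (id 12, depth 1), music (id 13, depth 1), media (id 14, depth 1).
Iteration 2: depth < 1 fails for all current rows; recursion stops.

1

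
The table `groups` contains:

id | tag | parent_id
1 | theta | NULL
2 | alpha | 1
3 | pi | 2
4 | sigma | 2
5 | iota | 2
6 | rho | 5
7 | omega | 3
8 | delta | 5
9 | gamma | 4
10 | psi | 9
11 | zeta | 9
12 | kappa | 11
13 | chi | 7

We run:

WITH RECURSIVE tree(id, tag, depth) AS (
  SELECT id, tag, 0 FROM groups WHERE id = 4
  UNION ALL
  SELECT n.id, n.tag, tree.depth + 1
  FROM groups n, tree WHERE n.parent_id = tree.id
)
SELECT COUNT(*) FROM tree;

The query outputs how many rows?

Base: id=4 (sigma) at depth 0.
Iteration 1: rows with parent_id in {4} -> gamma (id 9, depth 1).
Iteration 2: rows with parent_id in {9} -> psi (id 10, depth 2), zeta (id 11, depth 2).
Iteration 3: rows with parent_id in {10,11} -> kappa (id 12, depth 3).
Iteration 4: no rows with parent_id in {12}; recursion stops.
Total rows emitted: 5.

5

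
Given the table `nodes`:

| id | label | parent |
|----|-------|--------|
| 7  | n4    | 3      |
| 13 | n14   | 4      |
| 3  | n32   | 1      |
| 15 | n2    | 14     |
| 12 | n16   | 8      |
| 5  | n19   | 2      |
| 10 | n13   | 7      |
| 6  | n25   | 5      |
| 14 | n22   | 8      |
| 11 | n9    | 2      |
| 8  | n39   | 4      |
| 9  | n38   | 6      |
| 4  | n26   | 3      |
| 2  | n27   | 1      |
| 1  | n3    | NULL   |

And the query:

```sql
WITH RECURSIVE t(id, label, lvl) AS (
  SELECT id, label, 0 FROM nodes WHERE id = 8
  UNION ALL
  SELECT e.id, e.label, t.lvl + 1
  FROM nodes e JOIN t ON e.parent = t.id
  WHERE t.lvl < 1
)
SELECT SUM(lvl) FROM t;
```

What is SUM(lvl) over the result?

Base: id=8 (n39) at lvl 0.
Iteration 1: rows with parent in {8} -> n16 (id 12, lvl 1), n22 (id 14, lvl 1).
Iteration 2: lvl < 1 fails for all current rows; recursion stops.
SUM(lvl) = 0 + 1 + 1 = 2.

2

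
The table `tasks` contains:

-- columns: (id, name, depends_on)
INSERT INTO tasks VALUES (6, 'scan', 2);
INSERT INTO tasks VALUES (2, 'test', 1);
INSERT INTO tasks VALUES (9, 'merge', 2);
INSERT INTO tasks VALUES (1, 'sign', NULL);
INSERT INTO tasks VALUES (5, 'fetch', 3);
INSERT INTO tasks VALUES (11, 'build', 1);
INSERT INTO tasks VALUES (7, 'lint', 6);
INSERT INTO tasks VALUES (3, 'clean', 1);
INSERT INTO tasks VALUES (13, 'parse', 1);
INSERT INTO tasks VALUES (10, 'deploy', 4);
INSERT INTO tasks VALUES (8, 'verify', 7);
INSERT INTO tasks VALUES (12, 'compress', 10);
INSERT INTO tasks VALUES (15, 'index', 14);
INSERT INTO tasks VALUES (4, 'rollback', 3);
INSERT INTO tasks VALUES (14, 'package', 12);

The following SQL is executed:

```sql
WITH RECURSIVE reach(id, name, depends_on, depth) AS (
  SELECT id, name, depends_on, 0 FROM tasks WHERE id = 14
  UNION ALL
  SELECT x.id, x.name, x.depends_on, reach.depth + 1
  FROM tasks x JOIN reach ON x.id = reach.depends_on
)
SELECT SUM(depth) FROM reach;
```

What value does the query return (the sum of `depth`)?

15

Base: id=14 (package), depends_on=12, depth 0.
Iteration 1: join on id=12 -> compress (id 12, depends_on=10, depth 1).
Iteration 2: join on id=10 -> deploy (id 10, depends_on=4, depth 2).
Iteration 3: join on id=4 -> rollback (id 4, depends_on=3, depth 3).
Iteration 4: join on id=3 -> clean (id 3, depends_on=1, depth 4).
Iteration 5: join on id=1 -> sign (id 1, depends_on=NULL, depth 5).
Iteration 6: depends_on is NULL; no match; recursion stops.
SUM(depth) = 0 + 1 + 2 + 3 + 4 + 5 = 15.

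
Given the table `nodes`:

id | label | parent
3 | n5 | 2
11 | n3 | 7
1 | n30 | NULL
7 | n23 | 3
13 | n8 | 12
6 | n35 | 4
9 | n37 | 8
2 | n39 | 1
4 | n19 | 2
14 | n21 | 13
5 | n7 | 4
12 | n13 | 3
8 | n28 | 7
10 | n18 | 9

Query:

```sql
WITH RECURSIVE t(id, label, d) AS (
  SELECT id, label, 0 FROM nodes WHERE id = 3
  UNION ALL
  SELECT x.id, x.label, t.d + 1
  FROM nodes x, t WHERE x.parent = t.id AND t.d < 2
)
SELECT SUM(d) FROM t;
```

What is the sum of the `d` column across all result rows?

Base: id=3 (n5) at d 0.
Iteration 1: rows with parent in {3} -> n23 (id 7, d 1), n13 (id 12, d 1).
Iteration 2: rows with parent in {7,12} -> n28 (id 8, d 2), n3 (id 11, d 2), n8 (id 13, d 2).
Iteration 3: d < 2 fails for all current rows; recursion stops.
SUM(d) = 0 + 1 + 1 + 2 + 2 + 2 = 8.

8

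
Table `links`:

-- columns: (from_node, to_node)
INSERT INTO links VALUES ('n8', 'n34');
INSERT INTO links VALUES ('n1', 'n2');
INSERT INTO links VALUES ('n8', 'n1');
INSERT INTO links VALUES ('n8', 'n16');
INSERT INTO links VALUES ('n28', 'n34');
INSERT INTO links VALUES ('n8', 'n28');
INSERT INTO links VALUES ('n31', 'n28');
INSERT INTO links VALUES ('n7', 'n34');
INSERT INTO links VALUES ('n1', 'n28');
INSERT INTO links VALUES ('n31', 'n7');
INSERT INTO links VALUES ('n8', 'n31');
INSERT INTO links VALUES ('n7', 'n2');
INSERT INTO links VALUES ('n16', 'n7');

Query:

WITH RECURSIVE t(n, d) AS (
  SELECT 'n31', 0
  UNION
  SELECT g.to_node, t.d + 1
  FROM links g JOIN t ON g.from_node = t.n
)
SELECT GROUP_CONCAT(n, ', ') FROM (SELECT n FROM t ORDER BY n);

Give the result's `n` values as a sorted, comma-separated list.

n2, n28, n31, n34, n7

Base: (n31, d=0).
Iteration 1: edges from {n31} -> (n28, d=1), (n7, d=1).
Iteration 2: edges from {n28,n7} -> (n2, d=2), (n34, d=2). [UNION drops 1 duplicate row(s)]
Iteration 3: no outgoing edges from {n2,n34}; recursion stops.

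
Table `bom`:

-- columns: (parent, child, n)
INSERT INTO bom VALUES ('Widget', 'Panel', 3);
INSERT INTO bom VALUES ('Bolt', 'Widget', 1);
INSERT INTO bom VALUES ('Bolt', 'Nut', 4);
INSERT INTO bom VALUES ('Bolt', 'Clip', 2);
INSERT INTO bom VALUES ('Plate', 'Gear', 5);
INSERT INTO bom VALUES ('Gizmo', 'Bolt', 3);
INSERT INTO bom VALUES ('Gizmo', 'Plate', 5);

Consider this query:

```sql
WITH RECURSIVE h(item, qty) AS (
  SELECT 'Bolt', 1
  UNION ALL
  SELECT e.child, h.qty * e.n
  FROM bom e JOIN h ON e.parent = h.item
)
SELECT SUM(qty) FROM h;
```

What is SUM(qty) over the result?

Base: (Bolt, qty=1).
Iteration 1: components of {Bolt} -> Clip = 1*2 = 2, Nut = 1*4 = 4, Widget = 1*1 = 1.
Iteration 2: components of {Clip,Nut,Widget} -> Panel = 1*3 = 3.
Iteration 3: no further components; recursion stops.
SUM(qty) = 1 + 1 + 2 + 4 + 3 = 11.

11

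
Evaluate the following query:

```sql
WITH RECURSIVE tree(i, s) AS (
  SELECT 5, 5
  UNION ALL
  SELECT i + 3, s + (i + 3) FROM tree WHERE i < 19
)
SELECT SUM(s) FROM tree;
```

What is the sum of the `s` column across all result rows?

210

Base: i=5, s=5.
Iteration 1: 5 < 19 holds -> i = 5 + 3 = 8, s = 5 + 8 = 13.
Iteration 2: 8 < 19 holds -> i = 8 + 3 = 11, s = 13 + 11 = 24.
Iteration 3: 11 < 19 holds -> i = 11 + 3 = 14, s = 24 + 14 = 38.
Iteration 4: 14 < 19 holds -> i = 14 + 3 = 17, s = 38 + 17 = 55.
Iteration 5: 17 < 19 holds -> i = 17 + 3 = 20, s = 55 + 20 = 75.
Iteration 6: 20 < 19 fails; recursion stops.
SUM(s) = 5 + 13 + 24 + 38 + 55 + 75 = 210.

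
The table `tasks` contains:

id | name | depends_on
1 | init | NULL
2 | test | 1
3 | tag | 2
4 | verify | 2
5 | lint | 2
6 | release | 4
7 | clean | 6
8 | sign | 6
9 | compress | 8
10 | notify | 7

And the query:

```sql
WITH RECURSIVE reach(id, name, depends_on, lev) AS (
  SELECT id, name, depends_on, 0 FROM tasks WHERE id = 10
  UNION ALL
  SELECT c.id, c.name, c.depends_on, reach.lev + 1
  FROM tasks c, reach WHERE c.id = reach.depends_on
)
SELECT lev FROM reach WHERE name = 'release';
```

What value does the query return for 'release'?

2

Base: id=10 (notify), depends_on=7, lev 0.
Iteration 1: join on id=7 -> clean (id 7, depends_on=6, lev 1).
Iteration 2: join on id=6 -> release (id 6, depends_on=4, lev 2).
Iteration 3: join on id=4 -> verify (id 4, depends_on=2, lev 3).
Iteration 4: join on id=2 -> test (id 2, depends_on=1, lev 4).
Iteration 5: join on id=1 -> init (id 1, depends_on=NULL, lev 5).
Iteration 6: depends_on is NULL; no match; recursion stops.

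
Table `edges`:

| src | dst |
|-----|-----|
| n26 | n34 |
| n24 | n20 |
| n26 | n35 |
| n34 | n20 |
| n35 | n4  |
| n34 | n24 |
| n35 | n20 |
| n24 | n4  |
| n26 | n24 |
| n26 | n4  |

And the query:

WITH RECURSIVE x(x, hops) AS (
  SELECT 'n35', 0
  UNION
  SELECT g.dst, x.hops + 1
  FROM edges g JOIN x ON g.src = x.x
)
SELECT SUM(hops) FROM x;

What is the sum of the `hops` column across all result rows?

2

Base: (n35, hops=0).
Iteration 1: edges from {n35} -> (n20, hops=1), (n4, hops=1).
Iteration 2: no outgoing edges from {n20,n4}; recursion stops.
SUM(hops) = 0 + 1 + 1 = 2.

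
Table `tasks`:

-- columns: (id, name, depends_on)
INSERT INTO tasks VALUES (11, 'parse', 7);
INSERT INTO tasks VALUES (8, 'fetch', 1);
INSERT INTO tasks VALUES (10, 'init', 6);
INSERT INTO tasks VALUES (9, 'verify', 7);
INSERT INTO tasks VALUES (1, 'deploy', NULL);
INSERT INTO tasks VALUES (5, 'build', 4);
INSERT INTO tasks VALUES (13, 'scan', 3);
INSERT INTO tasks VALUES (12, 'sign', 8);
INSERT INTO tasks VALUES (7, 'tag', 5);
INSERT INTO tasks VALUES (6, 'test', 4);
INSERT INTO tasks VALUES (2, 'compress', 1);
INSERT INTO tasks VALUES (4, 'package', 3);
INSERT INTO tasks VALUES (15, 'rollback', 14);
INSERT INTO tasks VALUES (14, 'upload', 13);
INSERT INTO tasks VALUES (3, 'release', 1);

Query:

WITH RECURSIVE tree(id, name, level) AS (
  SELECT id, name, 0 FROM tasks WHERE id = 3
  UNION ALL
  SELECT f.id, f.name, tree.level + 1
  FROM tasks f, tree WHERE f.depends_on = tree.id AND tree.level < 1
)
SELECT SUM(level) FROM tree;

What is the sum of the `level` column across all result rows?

Base: id=3 (release) at level 0.
Iteration 1: rows with depends_on in {3} -> package (id 4, level 1), scan (id 13, level 1).
Iteration 2: level < 1 fails for all current rows; recursion stops.
SUM(level) = 0 + 1 + 1 = 2.

2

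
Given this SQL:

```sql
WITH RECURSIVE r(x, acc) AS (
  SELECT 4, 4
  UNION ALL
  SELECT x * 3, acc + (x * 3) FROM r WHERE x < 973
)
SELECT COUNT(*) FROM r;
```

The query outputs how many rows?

Base: x=4, acc=4.
Iteration 1: 4 < 973 holds -> x = 4 * 3 = 12, acc = 4 + 12 = 16.
Iteration 2: 12 < 973 holds -> x = 12 * 3 = 36, acc = 16 + 36 = 52.
Iteration 3: 36 < 973 holds -> x = 36 * 3 = 108, acc = 52 + 108 = 160.
Iteration 4: 108 < 973 holds -> x = 108 * 3 = 324, acc = 160 + 324 = 484.
Iteration 5: 324 < 973 holds -> x = 324 * 3 = 972, acc = 484 + 972 = 1456.
Iteration 6: 972 < 973 holds -> x = 972 * 3 = 2916, acc = 1456 + 2916 = 4372.
Iteration 7: 2916 < 973 fails; recursion stops.
Total rows emitted: 7.

7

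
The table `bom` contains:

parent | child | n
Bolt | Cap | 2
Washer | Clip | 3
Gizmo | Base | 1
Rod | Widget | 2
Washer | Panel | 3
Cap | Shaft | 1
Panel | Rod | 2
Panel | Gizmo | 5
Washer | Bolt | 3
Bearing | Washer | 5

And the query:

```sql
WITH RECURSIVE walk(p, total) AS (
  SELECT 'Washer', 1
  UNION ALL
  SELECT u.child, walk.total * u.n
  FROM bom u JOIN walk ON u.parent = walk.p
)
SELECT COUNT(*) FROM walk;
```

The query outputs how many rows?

10

Base: (Washer, total=1).
Iteration 1: components of {Washer} -> Bolt = 1*3 = 3, Clip = 1*3 = 3, Panel = 1*3 = 3.
Iteration 2: components of {Bolt,Clip,Panel} -> Cap = 3*2 = 6, Gizmo = 3*5 = 15, Rod = 3*2 = 6.
Iteration 3: components of {Cap,Gizmo,Rod} -> Base = 15*1 = 15, Shaft = 6*1 = 6, Widget = 6*2 = 12.
Iteration 4: no further components; recursion stops.
Total rows emitted: 10.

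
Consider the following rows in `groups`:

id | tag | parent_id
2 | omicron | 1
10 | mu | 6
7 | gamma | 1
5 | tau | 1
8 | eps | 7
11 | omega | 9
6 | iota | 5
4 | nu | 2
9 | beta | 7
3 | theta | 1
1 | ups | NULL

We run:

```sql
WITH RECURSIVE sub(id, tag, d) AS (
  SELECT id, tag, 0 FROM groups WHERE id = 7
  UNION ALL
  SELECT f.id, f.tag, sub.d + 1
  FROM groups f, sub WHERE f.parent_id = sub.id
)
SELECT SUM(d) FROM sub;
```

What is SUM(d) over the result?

Base: id=7 (gamma) at d 0.
Iteration 1: rows with parent_id in {7} -> eps (id 8, d 1), beta (id 9, d 1).
Iteration 2: rows with parent_id in {8,9} -> omega (id 11, d 2).
Iteration 3: no rows with parent_id in {11}; recursion stops.
SUM(d) = 0 + 1 + 1 + 2 = 4.

4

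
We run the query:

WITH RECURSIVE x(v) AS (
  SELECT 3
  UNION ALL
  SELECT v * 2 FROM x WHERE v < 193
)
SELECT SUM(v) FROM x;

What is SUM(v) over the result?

Base: v=3.
Iteration 1: 3 < 193 holds -> v = 3 * 2 = 6.
Iteration 2: 6 < 193 holds -> v = 6 * 2 = 12.
Iteration 3: 12 < 193 holds -> v = 12 * 2 = 24.
Iteration 4: 24 < 193 holds -> v = 24 * 2 = 48.
Iteration 5: 48 < 193 holds -> v = 48 * 2 = 96.
Iteration 6: 96 < 193 holds -> v = 96 * 2 = 192.
Iteration 7: 192 < 193 holds -> v = 192 * 2 = 384.
Iteration 8: 384 < 193 fails; recursion stops.
SUM(v) = 3 + 6 + 12 + 24 + 48 + 96 + 192 + 384 = 765.

765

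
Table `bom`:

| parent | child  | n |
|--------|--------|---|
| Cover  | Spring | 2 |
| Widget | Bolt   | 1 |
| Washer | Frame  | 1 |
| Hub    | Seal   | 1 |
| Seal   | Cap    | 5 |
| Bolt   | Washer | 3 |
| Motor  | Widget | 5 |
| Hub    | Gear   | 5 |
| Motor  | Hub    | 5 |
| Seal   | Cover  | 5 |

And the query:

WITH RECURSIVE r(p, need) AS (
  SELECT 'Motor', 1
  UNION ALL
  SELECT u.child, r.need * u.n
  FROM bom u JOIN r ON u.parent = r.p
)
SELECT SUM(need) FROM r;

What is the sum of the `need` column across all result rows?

176

Base: (Motor, need=1).
Iteration 1: components of {Motor} -> Hub = 1*5 = 5, Widget = 1*5 = 5.
Iteration 2: components of {Hub,Widget} -> Bolt = 5*1 = 5, Gear = 5*5 = 25, Seal = 5*1 = 5.
Iteration 3: components of {Bolt,Gear,Seal} -> Cap = 5*5 = 25, Cover = 5*5 = 25, Washer = 5*3 = 15.
Iteration 4: components of {Cap,Cover,Washer} -> Frame = 15*1 = 15, Spring = 25*2 = 50.
Iteration 5: no further components; recursion stops.
SUM(need) = 1 + 5 + 5 + 5 + 25 + 5 + 25 + 25 + 15 + 50 + 15 = 176.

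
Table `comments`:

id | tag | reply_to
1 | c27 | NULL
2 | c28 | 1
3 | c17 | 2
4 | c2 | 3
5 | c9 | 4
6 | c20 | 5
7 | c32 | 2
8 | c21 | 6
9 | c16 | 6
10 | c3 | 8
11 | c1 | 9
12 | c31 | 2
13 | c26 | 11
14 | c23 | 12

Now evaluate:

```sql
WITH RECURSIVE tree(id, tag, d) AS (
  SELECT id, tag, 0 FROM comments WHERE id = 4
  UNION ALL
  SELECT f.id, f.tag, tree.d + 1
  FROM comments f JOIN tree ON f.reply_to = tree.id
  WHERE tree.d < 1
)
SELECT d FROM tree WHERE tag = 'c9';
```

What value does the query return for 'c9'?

1

Base: id=4 (c2) at d 0.
Iteration 1: rows with reply_to in {4} -> c9 (id 5, d 1).
Iteration 2: d < 1 fails for all current rows; recursion stops.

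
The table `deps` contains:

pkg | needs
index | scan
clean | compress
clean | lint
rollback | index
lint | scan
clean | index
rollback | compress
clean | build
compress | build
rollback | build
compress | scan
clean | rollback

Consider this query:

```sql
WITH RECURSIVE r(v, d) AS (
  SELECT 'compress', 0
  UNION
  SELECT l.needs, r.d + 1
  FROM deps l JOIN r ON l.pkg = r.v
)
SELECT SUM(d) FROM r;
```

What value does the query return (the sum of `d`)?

2

Base: (compress, d=0).
Iteration 1: edges from {compress} -> (build, d=1), (scan, d=1).
Iteration 2: no outgoing edges from {build,scan}; recursion stops.
SUM(d) = 0 + 1 + 1 = 2.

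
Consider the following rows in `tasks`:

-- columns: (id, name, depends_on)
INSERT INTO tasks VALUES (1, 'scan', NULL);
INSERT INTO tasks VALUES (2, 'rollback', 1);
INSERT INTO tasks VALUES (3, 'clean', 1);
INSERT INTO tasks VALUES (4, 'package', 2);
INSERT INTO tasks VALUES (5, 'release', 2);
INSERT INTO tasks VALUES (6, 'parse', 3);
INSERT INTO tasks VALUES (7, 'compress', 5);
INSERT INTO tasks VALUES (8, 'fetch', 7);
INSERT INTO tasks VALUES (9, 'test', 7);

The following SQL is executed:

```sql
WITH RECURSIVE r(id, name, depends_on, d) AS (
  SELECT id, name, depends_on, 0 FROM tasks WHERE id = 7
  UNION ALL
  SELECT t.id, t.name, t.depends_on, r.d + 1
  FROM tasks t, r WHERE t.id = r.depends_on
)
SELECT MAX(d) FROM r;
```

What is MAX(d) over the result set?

3

Base: id=7 (compress), depends_on=5, d 0.
Iteration 1: join on id=5 -> release (id 5, depends_on=2, d 1).
Iteration 2: join on id=2 -> rollback (id 2, depends_on=1, d 2).
Iteration 3: join on id=1 -> scan (id 1, depends_on=NULL, d 3).
Iteration 4: depends_on is NULL; no match; recursion stops.
d values: 0, 1, 2, 3; the maximum is 3.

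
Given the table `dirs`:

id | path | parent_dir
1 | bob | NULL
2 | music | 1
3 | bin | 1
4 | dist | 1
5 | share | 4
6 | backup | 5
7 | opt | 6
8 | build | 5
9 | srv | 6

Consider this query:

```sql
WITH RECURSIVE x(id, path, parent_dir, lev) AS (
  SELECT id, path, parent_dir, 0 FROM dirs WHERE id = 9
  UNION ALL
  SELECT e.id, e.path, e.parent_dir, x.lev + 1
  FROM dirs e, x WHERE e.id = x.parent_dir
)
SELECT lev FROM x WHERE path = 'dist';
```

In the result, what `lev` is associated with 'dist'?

Base: id=9 (srv), parent_dir=6, lev 0.
Iteration 1: join on id=6 -> backup (id 6, parent_dir=5, lev 1).
Iteration 2: join on id=5 -> share (id 5, parent_dir=4, lev 2).
Iteration 3: join on id=4 -> dist (id 4, parent_dir=1, lev 3).
Iteration 4: join on id=1 -> bob (id 1, parent_dir=NULL, lev 4).
Iteration 5: parent_dir is NULL; no match; recursion stops.

3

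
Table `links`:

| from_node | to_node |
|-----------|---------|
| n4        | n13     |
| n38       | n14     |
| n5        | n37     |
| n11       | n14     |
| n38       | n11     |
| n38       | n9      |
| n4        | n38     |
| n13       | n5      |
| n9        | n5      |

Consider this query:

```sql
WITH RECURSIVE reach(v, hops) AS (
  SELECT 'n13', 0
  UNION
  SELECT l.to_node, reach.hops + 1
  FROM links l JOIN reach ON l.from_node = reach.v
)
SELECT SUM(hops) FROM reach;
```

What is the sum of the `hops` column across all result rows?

Base: (n13, hops=0).
Iteration 1: edges from {n13} -> (n5, hops=1).
Iteration 2: edges from {n5} -> (n37, hops=2).
Iteration 3: no outgoing edges from {n37}; recursion stops.
SUM(hops) = 0 + 1 + 2 = 3.

3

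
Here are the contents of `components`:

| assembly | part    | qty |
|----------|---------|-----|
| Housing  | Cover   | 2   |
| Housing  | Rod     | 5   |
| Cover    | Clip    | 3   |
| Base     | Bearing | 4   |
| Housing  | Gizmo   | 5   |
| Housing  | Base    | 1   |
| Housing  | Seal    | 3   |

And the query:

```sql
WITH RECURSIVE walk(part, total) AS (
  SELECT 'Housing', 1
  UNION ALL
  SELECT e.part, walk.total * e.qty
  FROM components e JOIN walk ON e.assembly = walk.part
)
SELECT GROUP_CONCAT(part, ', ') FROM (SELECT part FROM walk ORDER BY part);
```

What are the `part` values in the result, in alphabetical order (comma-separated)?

Base, Bearing, Clip, Cover, Gizmo, Housing, Rod, Seal

Base: (Housing, total=1).
Iteration 1: components of {Housing} -> Base = 1*1 = 1, Cover = 1*2 = 2, Gizmo = 1*5 = 5, Rod = 1*5 = 5, Seal = 1*3 = 3.
Iteration 2: components of {Base,Cover,Gizmo,Rod,Seal} -> Bearing = 1*4 = 4, Clip = 2*3 = 6.
Iteration 3: no further components; recursion stops.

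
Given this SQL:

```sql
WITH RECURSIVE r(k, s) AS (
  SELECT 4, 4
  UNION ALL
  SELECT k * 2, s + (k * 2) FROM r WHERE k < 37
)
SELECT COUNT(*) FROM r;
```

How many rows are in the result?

5

Base: k=4, s=4.
Iteration 1: 4 < 37 holds -> k = 4 * 2 = 8, s = 4 + 8 = 12.
Iteration 2: 8 < 37 holds -> k = 8 * 2 = 16, s = 12 + 16 = 28.
Iteration 3: 16 < 37 holds -> k = 16 * 2 = 32, s = 28 + 32 = 60.
Iteration 4: 32 < 37 holds -> k = 32 * 2 = 64, s = 60 + 64 = 124.
Iteration 5: 64 < 37 fails; recursion stops.
Total rows emitted: 5.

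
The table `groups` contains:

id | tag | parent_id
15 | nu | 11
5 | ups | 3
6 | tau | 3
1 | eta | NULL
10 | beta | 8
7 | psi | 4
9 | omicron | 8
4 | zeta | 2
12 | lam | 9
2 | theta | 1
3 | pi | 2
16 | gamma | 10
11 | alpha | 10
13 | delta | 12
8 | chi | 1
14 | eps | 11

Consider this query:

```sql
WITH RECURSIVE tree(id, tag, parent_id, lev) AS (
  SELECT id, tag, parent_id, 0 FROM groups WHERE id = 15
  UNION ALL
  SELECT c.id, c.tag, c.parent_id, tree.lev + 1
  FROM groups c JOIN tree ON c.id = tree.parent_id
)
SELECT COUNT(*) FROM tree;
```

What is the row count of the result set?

Base: id=15 (nu), parent_id=11, lev 0.
Iteration 1: join on id=11 -> alpha (id 11, parent_id=10, lev 1).
Iteration 2: join on id=10 -> beta (id 10, parent_id=8, lev 2).
Iteration 3: join on id=8 -> chi (id 8, parent_id=1, lev 3).
Iteration 4: join on id=1 -> eta (id 1, parent_id=NULL, lev 4).
Iteration 5: parent_id is NULL; no match; recursion stops.
Total rows emitted: 5.

5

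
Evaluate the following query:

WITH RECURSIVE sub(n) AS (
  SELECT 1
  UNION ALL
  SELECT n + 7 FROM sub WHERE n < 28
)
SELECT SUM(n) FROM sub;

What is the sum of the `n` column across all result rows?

75

Base: n=1.
Iteration 1: 1 < 28 holds -> n = 1 + 7 = 8.
Iteration 2: 8 < 28 holds -> n = 8 + 7 = 15.
Iteration 3: 15 < 28 holds -> n = 15 + 7 = 22.
Iteration 4: 22 < 28 holds -> n = 22 + 7 = 29.
Iteration 5: 29 < 28 fails; recursion stops.
SUM(n) = 1 + 8 + 15 + 22 + 29 = 75.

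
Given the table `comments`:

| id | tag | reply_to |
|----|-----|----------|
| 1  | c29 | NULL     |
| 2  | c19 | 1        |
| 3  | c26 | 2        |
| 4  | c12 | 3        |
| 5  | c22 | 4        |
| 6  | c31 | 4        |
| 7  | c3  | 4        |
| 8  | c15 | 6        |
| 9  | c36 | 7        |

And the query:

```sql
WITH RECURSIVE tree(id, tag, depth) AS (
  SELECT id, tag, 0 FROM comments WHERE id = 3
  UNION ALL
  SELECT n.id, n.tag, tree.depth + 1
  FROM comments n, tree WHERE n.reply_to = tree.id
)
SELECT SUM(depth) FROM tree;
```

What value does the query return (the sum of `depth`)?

13

Base: id=3 (c26) at depth 0.
Iteration 1: rows with reply_to in {3} -> c12 (id 4, depth 1).
Iteration 2: rows with reply_to in {4} -> c22 (id 5, depth 2), c31 (id 6, depth 2), c3 (id 7, depth 2).
Iteration 3: rows with reply_to in {5,6,7} -> c15 (id 8, depth 3), c36 (id 9, depth 3).
Iteration 4: no rows with reply_to in {8,9}; recursion stops.
SUM(depth) = 0 + 1 + 2 + 2 + 2 + 3 + 3 = 13.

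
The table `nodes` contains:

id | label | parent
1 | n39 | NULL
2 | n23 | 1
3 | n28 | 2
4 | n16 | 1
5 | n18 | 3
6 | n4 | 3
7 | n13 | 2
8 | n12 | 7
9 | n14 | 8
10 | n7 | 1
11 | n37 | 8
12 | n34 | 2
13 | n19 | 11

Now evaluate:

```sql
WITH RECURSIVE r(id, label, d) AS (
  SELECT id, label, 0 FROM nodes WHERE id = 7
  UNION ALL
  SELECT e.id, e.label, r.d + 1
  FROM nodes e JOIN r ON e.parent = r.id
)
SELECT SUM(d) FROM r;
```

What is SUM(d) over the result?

Base: id=7 (n13) at d 0.
Iteration 1: rows with parent in {7} -> n12 (id 8, d 1).
Iteration 2: rows with parent in {8} -> n14 (id 9, d 2), n37 (id 11, d 2).
Iteration 3: rows with parent in {9,11} -> n19 (id 13, d 3).
Iteration 4: no rows with parent in {13}; recursion stops.
SUM(d) = 0 + 1 + 2 + 2 + 3 = 8.

8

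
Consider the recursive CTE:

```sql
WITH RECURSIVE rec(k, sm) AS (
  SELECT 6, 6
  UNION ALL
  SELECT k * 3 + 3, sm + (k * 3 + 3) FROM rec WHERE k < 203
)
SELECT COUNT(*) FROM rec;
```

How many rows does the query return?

5

Base: k=6, sm=6.
Iteration 1: 6 < 203 holds -> k = 6 * 3 + 3 = 21, sm = 6 + 21 = 27.
Iteration 2: 21 < 203 holds -> k = 21 * 3 + 3 = 66, sm = 27 + 66 = 93.
Iteration 3: 66 < 203 holds -> k = 66 * 3 + 3 = 201, sm = 93 + 201 = 294.
Iteration 4: 201 < 203 holds -> k = 201 * 3 + 3 = 606, sm = 294 + 606 = 900.
Iteration 5: 606 < 203 fails; recursion stops.
Total rows emitted: 5.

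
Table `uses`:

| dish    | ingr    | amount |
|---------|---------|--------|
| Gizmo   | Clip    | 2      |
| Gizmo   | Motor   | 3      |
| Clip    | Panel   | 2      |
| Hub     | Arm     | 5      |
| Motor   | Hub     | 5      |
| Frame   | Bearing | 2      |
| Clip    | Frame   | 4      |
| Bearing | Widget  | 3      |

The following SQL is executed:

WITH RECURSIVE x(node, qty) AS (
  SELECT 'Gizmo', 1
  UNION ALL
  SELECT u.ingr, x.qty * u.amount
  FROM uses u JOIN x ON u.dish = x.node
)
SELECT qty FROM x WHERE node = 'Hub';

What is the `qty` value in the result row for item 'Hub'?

15

Base: (Gizmo, qty=1).
Iteration 1: components of {Gizmo} -> Clip = 1*2 = 2, Motor = 1*3 = 3.
Iteration 2: components of {Clip,Motor} -> Frame = 2*4 = 8, Hub = 3*5 = 15, Panel = 2*2 = 4.
Iteration 3: components of {Frame,Hub,Panel} -> Arm = 15*5 = 75, Bearing = 8*2 = 16.
Iteration 4: components of {Arm,Bearing} -> Widget = 16*3 = 48.
Iteration 5: no further components; recursion stops.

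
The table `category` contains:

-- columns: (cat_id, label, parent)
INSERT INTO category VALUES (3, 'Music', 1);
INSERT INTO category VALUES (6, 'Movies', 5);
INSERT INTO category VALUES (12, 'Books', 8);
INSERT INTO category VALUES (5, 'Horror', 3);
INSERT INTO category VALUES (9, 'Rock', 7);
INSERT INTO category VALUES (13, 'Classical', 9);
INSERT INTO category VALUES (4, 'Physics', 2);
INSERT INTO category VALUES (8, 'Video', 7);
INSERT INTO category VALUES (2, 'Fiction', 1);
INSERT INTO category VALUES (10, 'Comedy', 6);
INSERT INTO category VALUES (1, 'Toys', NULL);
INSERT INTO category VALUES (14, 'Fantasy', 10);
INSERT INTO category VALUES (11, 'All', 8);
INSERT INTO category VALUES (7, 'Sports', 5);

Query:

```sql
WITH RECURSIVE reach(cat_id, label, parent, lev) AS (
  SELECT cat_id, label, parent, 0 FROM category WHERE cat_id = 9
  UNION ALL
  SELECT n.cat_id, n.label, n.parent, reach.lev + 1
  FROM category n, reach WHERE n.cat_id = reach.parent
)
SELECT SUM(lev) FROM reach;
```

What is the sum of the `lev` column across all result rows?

10

Base: cat_id=9 (Rock), parent=7, lev 0.
Iteration 1: join on cat_id=7 -> Sports (id 7, parent=5, lev 1).
Iteration 2: join on cat_id=5 -> Horror (id 5, parent=3, lev 2).
Iteration 3: join on cat_id=3 -> Music (id 3, parent=1, lev 3).
Iteration 4: join on cat_id=1 -> Toys (id 1, parent=NULL, lev 4).
Iteration 5: parent is NULL; no match; recursion stops.
SUM(lev) = 0 + 1 + 2 + 3 + 4 = 10.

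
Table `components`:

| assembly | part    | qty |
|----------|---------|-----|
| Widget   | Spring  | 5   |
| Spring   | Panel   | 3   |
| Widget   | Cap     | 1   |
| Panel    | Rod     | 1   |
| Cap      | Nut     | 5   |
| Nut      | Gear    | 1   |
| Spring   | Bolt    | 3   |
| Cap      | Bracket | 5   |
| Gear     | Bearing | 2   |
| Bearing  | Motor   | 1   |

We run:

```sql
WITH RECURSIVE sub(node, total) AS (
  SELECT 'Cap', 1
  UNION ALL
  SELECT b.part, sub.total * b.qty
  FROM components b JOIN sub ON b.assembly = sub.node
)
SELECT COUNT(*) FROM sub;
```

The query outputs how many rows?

Base: (Cap, total=1).
Iteration 1: components of {Cap} -> Bracket = 1*5 = 5, Nut = 1*5 = 5.
Iteration 2: components of {Bracket,Nut} -> Gear = 5*1 = 5.
Iteration 3: components of {Gear} -> Bearing = 5*2 = 10.
Iteration 4: components of {Bearing} -> Motor = 10*1 = 10.
Iteration 5: no further components; recursion stops.
Total rows emitted: 6.

6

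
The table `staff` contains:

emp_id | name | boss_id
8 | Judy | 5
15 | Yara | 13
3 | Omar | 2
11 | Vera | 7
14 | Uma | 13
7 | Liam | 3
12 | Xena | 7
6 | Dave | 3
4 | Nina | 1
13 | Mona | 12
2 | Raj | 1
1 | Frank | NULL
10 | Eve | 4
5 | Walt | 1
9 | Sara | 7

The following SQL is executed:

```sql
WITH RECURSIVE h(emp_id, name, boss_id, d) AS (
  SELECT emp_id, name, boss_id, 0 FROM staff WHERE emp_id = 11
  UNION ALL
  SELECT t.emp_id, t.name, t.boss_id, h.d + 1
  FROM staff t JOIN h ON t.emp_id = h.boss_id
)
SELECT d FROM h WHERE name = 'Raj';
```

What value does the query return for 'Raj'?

Base: emp_id=11 (Vera), boss_id=7, d 0.
Iteration 1: join on emp_id=7 -> Liam (id 7, boss_id=3, d 1).
Iteration 2: join on emp_id=3 -> Omar (id 3, boss_id=2, d 2).
Iteration 3: join on emp_id=2 -> Raj (id 2, boss_id=1, d 3).
Iteration 4: join on emp_id=1 -> Frank (id 1, boss_id=NULL, d 4).
Iteration 5: boss_id is NULL; no match; recursion stops.

3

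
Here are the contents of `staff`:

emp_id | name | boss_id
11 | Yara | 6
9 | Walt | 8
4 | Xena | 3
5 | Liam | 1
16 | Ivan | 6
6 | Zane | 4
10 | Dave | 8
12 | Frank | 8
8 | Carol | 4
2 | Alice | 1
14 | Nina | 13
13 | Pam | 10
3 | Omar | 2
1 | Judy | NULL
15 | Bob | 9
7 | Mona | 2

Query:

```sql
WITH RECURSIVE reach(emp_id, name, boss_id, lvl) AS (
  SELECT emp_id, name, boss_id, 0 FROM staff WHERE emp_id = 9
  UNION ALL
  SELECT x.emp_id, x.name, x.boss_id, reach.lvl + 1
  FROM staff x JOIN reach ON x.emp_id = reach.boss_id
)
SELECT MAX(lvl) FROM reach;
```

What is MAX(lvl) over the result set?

Base: emp_id=9 (Walt), boss_id=8, lvl 0.
Iteration 1: join on emp_id=8 -> Carol (id 8, boss_id=4, lvl 1).
Iteration 2: join on emp_id=4 -> Xena (id 4, boss_id=3, lvl 2).
Iteration 3: join on emp_id=3 -> Omar (id 3, boss_id=2, lvl 3).
Iteration 4: join on emp_id=2 -> Alice (id 2, boss_id=1, lvl 4).
Iteration 5: join on emp_id=1 -> Judy (id 1, boss_id=NULL, lvl 5).
Iteration 6: boss_id is NULL; no match; recursion stops.
lvl values: 0, 1, 2, 3, 4, 5; the maximum is 5.

5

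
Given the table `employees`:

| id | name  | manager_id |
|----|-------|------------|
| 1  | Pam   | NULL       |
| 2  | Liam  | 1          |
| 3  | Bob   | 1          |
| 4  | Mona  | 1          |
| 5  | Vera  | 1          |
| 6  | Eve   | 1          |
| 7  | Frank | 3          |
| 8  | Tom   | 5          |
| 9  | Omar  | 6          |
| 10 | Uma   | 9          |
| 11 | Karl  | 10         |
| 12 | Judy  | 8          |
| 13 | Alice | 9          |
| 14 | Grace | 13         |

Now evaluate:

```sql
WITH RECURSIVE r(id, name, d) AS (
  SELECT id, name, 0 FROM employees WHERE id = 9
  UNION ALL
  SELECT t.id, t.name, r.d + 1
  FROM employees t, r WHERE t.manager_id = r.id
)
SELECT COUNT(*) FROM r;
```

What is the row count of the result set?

Base: id=9 (Omar) at d 0.
Iteration 1: rows with manager_id in {9} -> Uma (id 10, d 1), Alice (id 13, d 1).
Iteration 2: rows with manager_id in {10,13} -> Karl (id 11, d 2), Grace (id 14, d 2).
Iteration 3: no rows with manager_id in {11,14}; recursion stops.
Total rows emitted: 5.

5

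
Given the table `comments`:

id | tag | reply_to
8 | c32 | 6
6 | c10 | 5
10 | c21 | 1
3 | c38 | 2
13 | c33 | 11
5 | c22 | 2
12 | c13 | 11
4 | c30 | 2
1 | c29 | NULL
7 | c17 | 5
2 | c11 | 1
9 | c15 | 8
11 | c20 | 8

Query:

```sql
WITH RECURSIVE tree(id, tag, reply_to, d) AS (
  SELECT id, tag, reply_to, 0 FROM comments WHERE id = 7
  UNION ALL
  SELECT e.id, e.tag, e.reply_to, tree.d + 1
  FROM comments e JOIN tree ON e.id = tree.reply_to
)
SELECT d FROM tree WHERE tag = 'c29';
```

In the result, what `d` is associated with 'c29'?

Base: id=7 (c17), reply_to=5, d 0.
Iteration 1: join on id=5 -> c22 (id 5, reply_to=2, d 1).
Iteration 2: join on id=2 -> c11 (id 2, reply_to=1, d 2).
Iteration 3: join on id=1 -> c29 (id 1, reply_to=NULL, d 3).
Iteration 4: reply_to is NULL; no match; recursion stops.

3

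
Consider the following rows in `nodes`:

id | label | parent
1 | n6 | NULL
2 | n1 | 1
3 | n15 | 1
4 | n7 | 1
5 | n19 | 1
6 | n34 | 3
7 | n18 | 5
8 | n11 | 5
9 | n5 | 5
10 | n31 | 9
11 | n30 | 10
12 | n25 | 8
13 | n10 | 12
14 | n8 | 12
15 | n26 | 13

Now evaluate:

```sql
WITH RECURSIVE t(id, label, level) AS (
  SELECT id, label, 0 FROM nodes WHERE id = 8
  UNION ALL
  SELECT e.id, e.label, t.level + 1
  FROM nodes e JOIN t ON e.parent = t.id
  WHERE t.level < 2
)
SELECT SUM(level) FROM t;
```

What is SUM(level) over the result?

Base: id=8 (n11) at level 0.
Iteration 1: rows with parent in {8} -> n25 (id 12, level 1).
Iteration 2: rows with parent in {12} -> n10 (id 13, level 2), n8 (id 14, level 2).
Iteration 3: level < 2 fails for all current rows; recursion stops.
SUM(level) = 0 + 1 + 2 + 2 = 5.

5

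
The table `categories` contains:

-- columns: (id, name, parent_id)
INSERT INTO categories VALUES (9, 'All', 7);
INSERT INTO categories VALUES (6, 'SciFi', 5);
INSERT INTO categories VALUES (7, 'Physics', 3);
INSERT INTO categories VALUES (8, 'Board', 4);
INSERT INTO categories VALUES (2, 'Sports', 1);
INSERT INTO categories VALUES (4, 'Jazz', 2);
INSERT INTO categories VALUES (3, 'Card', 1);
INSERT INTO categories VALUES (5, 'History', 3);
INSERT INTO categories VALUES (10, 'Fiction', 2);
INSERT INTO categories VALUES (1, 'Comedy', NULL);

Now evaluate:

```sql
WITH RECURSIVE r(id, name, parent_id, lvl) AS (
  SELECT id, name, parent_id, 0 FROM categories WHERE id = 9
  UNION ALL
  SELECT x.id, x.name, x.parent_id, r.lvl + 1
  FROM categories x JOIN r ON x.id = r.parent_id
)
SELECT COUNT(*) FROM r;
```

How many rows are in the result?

4

Base: id=9 (All), parent_id=7, lvl 0.
Iteration 1: join on id=7 -> Physics (id 7, parent_id=3, lvl 1).
Iteration 2: join on id=3 -> Card (id 3, parent_id=1, lvl 2).
Iteration 3: join on id=1 -> Comedy (id 1, parent_id=NULL, lvl 3).
Iteration 4: parent_id is NULL; no match; recursion stops.
Total rows emitted: 4.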